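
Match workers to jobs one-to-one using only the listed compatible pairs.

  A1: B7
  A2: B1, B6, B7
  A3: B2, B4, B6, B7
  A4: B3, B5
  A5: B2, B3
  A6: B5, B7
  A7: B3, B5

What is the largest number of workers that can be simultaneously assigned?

Unit-capacity flow: source→left, listed edges, right→sink; max matching = max flow.
Augmenting path A1→B7 (+1); matched 1.
Augmenting path A2→B1 (+1); matched 2.
Augmenting path A3→B2 (+1); matched 3.
Augmenting path A4→B3 (+1); matched 4.
Augmenting path A6→B5 (+1); matched 5.
Augmenting path A5→B2→A3→B4 (+1); matched 6.
No augmenting path remains; maximum matching = 6.
König certificate: {A2, A3, A5, B3, B5, B7} is a vertex cover of size 6 (every listed pair touches it), so no matching can be larger.

6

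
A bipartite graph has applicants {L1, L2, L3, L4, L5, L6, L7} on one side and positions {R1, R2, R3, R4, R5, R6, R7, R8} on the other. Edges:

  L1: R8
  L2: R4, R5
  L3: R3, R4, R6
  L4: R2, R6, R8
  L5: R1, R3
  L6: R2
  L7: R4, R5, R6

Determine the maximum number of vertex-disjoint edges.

Unit-capacity flow: source→left, listed edges, right→sink; max matching = max flow.
Augmenting path L1→R8 (+1); matched 1.
Augmenting path L2→R4 (+1); matched 2.
Augmenting path L3→R3 (+1); matched 3.
Augmenting path L4→R2 (+1); matched 4.
Augmenting path L5→R1 (+1); matched 5.
Augmenting path L7→R5 (+1); matched 6.
Augmenting path L6→R2→L4→R6 (+1); matched 7.
No augmenting path remains; maximum matching = 7.
König certificate: {L1, L2, L3, L4, L5, L6, L7} is a vertex cover of size 7 (every listed pair touches it), so no matching can be larger.

7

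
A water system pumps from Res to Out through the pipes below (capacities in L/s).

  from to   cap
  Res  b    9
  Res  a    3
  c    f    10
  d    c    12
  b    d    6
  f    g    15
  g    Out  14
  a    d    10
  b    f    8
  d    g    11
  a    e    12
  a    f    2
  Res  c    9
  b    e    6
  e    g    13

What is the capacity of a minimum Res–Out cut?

Augment Res→a→d→g→Out: bottleneck 3, flow now 3.
Augment Res→b→d→g→Out: bottleneck 6, flow now 9.
Augment Res→b→e→g→Out: bottleneck 3, flow now 12.
Augment Res→c→f→g→Out: bottleneck 2, flow now 14.
No augmenting path remains; maximum flow = 14.
By max-flow min-cut, the minimum cut capacity equals the max flow.
In the residual graph, reachable from Res: {Res, a, b, c, d, e, f, g}.
Min-cut edges: g→Out (14); capacity 14 = 14.

14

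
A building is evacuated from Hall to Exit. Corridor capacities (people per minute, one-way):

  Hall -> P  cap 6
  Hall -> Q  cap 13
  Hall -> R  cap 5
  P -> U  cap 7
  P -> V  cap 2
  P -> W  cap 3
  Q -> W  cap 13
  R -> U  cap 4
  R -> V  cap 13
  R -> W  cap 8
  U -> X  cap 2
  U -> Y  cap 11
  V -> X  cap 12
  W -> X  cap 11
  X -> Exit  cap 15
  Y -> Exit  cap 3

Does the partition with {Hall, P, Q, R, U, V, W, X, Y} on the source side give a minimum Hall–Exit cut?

Given cut capacity: 15 + 3 = 18.
Augment Hall→P→U→X→Exit: bottleneck 2, flow now 2.
Augment Hall→P→U→Y→Exit: bottleneck 3, flow now 5.
Augment Hall→P→V→X→Exit: bottleneck 1, flow now 6.
Augment Hall→Q→W→X→Exit: bottleneck 11, flow now 17.
Augment Hall→R→V→X→Exit: bottleneck 1, flow now 18.
No augmenting path remains; maximum flow = 18.
Cut capacity 18 equals the max flow, so it is a minimum cut.

Yes — it is a minimum cut (capacity 18).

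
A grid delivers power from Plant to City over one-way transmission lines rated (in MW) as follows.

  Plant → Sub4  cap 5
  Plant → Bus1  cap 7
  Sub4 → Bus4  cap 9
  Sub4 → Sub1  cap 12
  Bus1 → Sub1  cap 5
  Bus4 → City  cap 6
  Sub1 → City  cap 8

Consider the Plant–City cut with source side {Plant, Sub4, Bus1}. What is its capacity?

26

Edges leaving {Plant, Sub4, Bus1}: Sub4→Bus4 (9), Sub4→Sub1 (12), Bus1→Sub1 (5).
Cut capacity = 9 + 12 + 5 = 26.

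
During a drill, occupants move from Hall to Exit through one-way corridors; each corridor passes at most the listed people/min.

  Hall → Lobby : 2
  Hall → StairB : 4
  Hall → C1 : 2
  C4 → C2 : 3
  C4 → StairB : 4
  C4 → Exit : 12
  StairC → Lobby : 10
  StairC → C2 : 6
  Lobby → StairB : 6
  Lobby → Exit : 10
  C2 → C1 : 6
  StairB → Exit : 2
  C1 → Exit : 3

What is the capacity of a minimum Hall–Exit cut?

6

Augment Hall→Lobby→Exit: bottleneck 2, flow now 2.
Augment Hall→StairB→Exit: bottleneck 2, flow now 4.
Augment Hall→C1→Exit: bottleneck 2, flow now 6.
No augmenting path remains; maximum flow = 6.
By max-flow min-cut, the minimum cut capacity equals the max flow.
In the residual graph, reachable from Hall: {Hall, StairB}.
Min-cut edges: Hall→Lobby (2), Hall→C1 (2), StairB→Exit (2); capacity 2 + 2 + 2 = 6.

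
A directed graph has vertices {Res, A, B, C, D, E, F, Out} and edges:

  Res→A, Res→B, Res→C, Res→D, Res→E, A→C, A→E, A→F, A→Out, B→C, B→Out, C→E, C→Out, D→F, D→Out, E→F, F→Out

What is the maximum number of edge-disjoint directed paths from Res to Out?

5

Assign every edge capacity 1; by Menger, the answer equals the max flow.
Path Res→A→Out (+1); total 1.
Path Res→B→Out (+1); total 2.
Path Res→C→Out (+1); total 3.
Path Res→D→Out (+1); total 4.
Path Res→E→F→Out (+1); total 5.
No residual Res→Out path; max flow = 5.
Certifying cut of size 5: {Res→A, Res→B, Res→C, Res→D, Res→E}.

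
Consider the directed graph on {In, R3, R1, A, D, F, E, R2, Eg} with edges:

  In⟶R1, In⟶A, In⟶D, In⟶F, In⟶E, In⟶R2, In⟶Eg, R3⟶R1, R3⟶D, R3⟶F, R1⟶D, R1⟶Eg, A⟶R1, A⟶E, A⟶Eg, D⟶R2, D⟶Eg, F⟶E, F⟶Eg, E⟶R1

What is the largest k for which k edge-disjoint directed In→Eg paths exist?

Assign every edge capacity 1; by Menger, the answer equals the max flow.
Path In→Eg (+1); total 1.
Path In→R1→Eg (+1); total 2.
Path In→A→Eg (+1); total 3.
Path In→D→Eg (+1); total 4.
Path In→F→Eg (+1); total 5.
No residual In→Eg path; max flow = 5.
Certifying cut of size 5: {D→Eg, In→A, In→Eg, In→F, R1→Eg}.

5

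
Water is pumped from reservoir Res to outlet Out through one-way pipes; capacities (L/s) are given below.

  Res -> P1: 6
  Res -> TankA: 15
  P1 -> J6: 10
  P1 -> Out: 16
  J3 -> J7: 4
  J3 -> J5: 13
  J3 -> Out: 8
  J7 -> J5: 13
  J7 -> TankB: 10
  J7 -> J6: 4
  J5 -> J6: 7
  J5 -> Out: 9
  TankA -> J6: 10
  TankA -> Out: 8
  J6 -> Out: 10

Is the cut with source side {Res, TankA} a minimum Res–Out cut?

No — its capacity is 24, but the minimum cut has capacity 21.

Given cut capacity: 6 + 10 + 8 = 24.
Augment Res→P1→Out: bottleneck 6, flow now 6.
Augment Res→TankA→Out: bottleneck 8, flow now 14.
Augment Res→TankA→J6→Out: bottleneck 7, flow now 21.
No augmenting path remains; maximum flow = 21.
In the residual graph, reachable from Res: {Res}.
Min-cut edges: Res→P1 (6), Res→TankA (15); capacity 6 + 15 = 21.
Cut capacity 24 exceeds the max flow 21, so it is not minimum.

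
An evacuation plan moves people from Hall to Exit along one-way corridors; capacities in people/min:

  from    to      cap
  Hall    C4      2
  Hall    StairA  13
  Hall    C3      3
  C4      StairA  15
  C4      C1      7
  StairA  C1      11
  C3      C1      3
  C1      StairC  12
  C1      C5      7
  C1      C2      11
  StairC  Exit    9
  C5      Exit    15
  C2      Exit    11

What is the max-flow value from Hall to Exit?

Augment Hall→C4→C1→StairC→Exit: bottleneck 2, flow now 2.
Augment Hall→StairA→C1→StairC→Exit: bottleneck 7, flow now 9.
Augment Hall→StairA→C1→C5→Exit: bottleneck 4, flow now 13.
Augment Hall→C3→C1→C5→Exit: bottleneck 3, flow now 16.
No augmenting path remains; maximum flow = 16.
In the residual graph, reachable from Hall: {Hall, StairA}.
Min-cut edges: Hall→C4 (2), Hall→C3 (3), StairA→C1 (11); capacity 2 + 3 + 11 = 16.
This cut is saturated, so no flow can exceed 16.

16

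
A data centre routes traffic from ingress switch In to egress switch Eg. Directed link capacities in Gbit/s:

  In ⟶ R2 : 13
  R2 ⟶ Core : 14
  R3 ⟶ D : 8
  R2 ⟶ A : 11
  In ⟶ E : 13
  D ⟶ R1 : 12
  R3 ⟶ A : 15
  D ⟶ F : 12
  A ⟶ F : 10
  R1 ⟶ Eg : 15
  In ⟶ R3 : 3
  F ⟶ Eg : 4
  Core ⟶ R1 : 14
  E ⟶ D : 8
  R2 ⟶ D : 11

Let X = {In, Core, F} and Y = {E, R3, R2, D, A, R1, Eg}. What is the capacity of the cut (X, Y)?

Edges leaving {In, Core, F}: In→E (13), In→R3 (3), In→R2 (13), Core→R1 (14), F→Eg (4).
Cut capacity = 13 + 3 + 13 + 14 + 4 = 47.

47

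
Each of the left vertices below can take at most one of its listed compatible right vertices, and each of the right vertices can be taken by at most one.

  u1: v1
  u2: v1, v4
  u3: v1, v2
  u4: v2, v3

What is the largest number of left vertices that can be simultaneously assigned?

Unit-capacity flow: source→left, listed edges, right→sink; max matching = max flow.
Augmenting path u1→v1 (+1); matched 1.
Augmenting path u2→v4 (+1); matched 2.
Augmenting path u3→v2 (+1); matched 3.
Augmenting path u4→v3 (+1); matched 4.
No augmenting path remains; maximum matching = 4.
König certificate: {u1, u2, u3, u4} is a vertex cover of size 4 (every listed pair touches it), so no matching can be larger.

4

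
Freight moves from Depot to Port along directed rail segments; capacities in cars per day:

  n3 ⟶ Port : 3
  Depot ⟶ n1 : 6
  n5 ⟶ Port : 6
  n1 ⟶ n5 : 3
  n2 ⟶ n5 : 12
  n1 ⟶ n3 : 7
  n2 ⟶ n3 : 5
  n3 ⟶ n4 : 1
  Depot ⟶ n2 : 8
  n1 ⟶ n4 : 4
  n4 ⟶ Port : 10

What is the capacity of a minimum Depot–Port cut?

14

Augment Depot→n1→n3→Port: bottleneck 3, flow now 3.
Augment Depot→n1→n4→Port: bottleneck 3, flow now 6.
Augment Depot→n2→n5→Port: bottleneck 6, flow now 12.
Augment Depot→n2→n3→n4→Port: bottleneck 1, flow now 13.
Augment Depot→n2→n3→n1→n4→Port: bottleneck 1, flow now 14. (uses reverse residual edge)
No augmenting path remains; maximum flow = 14.
By max-flow min-cut, the minimum cut capacity equals the max flow.
In the residual graph, reachable from Depot: {Depot}.
Min-cut edges: Depot→n1 (6), Depot→n2 (8); capacity 6 + 8 = 14.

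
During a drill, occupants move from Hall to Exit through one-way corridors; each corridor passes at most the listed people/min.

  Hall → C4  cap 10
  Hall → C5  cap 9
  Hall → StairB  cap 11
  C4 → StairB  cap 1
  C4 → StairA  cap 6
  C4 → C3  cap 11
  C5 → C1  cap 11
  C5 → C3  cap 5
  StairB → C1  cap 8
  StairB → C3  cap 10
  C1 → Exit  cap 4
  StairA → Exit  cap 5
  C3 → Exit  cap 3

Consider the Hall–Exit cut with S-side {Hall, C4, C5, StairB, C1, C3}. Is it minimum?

No — its capacity is 13, but the minimum cut has capacity 12.

Given cut capacity: 6 + 4 + 3 = 13.
Augment Hall→C4→StairA→Exit: bottleneck 5, flow now 5.
Augment Hall→C4→C3→Exit: bottleneck 3, flow now 8.
Augment Hall→C5→C1→Exit: bottleneck 4, flow now 12.
No augmenting path remains; maximum flow = 12.
In the residual graph, reachable from Hall: {Hall, C4, C5, StairB, C1, StairA, C3}.
Min-cut edges: C1→Exit (4), StairA→Exit (5), C3→Exit (3); capacity 4 + 5 + 3 = 12.
Cut capacity 13 exceeds the max flow 12, so it is not minimum.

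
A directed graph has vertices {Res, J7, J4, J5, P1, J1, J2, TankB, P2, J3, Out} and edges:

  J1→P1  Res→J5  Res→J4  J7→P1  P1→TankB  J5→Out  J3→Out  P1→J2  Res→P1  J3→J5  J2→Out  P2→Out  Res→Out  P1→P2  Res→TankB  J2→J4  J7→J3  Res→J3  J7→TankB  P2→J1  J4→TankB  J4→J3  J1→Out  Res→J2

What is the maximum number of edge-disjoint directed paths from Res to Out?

5

Assign every edge capacity 1; by Menger, the answer equals the max flow.
Path Res→Out (+1); total 1.
Path Res→J5→Out (+1); total 2.
Path Res→J2→Out (+1); total 3.
Path Res→J3→Out (+1); total 4.
Path Res→P1→P2→Out (+1); total 5.
No residual Res→Out path; max flow = 5.
Certifying cut of size 5: {J3→Out, J5→Out, Res→J2, Res→Out, Res→P1}.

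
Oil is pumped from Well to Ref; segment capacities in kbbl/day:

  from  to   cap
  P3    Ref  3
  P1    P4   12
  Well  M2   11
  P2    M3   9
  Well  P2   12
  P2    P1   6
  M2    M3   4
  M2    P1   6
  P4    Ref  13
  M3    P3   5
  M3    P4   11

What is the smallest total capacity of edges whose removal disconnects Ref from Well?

Augment Well→M2→M3→P4→Ref: bottleneck 4, flow now 4.
Augment Well→M2→P1→P4→Ref: bottleneck 6, flow now 10.
Augment Well→P2→M3→P4→Ref: bottleneck 3, flow now 13.
Augment Well→P2→M3→P3→Ref: bottleneck 3, flow now 16.
No augmenting path remains; maximum flow = 16.
By max-flow min-cut, the minimum cut capacity equals the max flow.
In the residual graph, reachable from Well: {Well, M2, P2, M3, P1, P4, P3}.
Min-cut edges: P4→Ref (13), P3→Ref (3); capacity 13 + 3 = 16.

16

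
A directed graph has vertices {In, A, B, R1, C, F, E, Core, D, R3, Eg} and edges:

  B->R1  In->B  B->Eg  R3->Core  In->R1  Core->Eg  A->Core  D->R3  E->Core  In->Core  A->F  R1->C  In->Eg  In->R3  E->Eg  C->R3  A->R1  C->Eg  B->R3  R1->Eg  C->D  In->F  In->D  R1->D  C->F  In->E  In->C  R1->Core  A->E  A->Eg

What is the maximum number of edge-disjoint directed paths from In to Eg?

6

Assign every edge capacity 1; by Menger, the answer equals the max flow.
Path In→Eg (+1); total 1.
Path In→B→Eg (+1); total 2.
Path In→R1→Eg (+1); total 3.
Path In→C→Eg (+1); total 4.
Path In→E→Eg (+1); total 5.
Path In→Core→Eg (+1); total 6.
No residual In→Eg path; max flow = 6.
Certifying cut of size 6: {Core→Eg, In→B, In→C, In→E, In→Eg, In→R1}.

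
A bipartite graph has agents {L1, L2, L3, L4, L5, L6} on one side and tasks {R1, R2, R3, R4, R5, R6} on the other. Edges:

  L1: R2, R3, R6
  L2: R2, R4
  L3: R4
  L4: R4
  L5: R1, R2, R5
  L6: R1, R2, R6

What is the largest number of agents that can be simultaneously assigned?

5

Unit-capacity flow: source→left, listed edges, right→sink; max matching = max flow.
Augmenting path L1→R2 (+1); matched 1.
Augmenting path L2→R4 (+1); matched 2.
Augmenting path L5→R1 (+1); matched 3.
Augmenting path L6→R6 (+1); matched 4.
Augmenting path L3→R4→L2→R2→L1→R3 (+1); matched 5.
No augmenting path remains; maximum matching = 5.
König certificate: {L1, L2, L5, L6, R4} is a vertex cover of size 5 (every listed pair touches it), so no matching can be larger.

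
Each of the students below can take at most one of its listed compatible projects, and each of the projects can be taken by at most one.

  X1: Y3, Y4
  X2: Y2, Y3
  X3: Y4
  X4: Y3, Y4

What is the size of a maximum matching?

Unit-capacity flow: source→left, listed edges, right→sink; max matching = max flow.
Augmenting path X1→Y3 (+1); matched 1.
Augmenting path X2→Y2 (+1); matched 2.
Augmenting path X3→Y4 (+1); matched 3.
No augmenting path remains; maximum matching = 3.
König certificate: {X2, Y3, Y4} is a vertex cover of size 3 (every listed pair touches it), so no matching can be larger.

3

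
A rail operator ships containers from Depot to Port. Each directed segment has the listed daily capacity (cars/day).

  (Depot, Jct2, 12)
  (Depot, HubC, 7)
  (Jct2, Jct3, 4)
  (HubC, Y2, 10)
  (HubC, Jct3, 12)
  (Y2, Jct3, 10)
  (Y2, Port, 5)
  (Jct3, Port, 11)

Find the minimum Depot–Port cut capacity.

11

Augment Depot→Jct2→Jct3→Port: bottleneck 4, flow now 4.
Augment Depot→HubC→Y2→Port: bottleneck 5, flow now 9.
Augment Depot→HubC→Jct3→Port: bottleneck 2, flow now 11.
No augmenting path remains; maximum flow = 11.
By max-flow min-cut, the minimum cut capacity equals the max flow.
In the residual graph, reachable from Depot: {Depot, Jct2}.
Min-cut edges: Depot→HubC (7), Jct2→Jct3 (4); capacity 7 + 4 = 11.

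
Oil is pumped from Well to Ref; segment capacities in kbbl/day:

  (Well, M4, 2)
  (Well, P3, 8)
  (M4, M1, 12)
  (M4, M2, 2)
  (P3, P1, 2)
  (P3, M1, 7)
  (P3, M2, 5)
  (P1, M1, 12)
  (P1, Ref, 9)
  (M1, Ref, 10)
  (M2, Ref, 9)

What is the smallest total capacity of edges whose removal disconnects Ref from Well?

Augment Well→M4→M1→Ref: bottleneck 2, flow now 2.
Augment Well→P3→P1→Ref: bottleneck 2, flow now 4.
Augment Well→P3→M1→Ref: bottleneck 6, flow now 10.
No augmenting path remains; maximum flow = 10.
By max-flow min-cut, the minimum cut capacity equals the max flow.
In the residual graph, reachable from Well: {Well}.
Min-cut edges: Well→M4 (2), Well→P3 (8); capacity 2 + 8 = 10.

10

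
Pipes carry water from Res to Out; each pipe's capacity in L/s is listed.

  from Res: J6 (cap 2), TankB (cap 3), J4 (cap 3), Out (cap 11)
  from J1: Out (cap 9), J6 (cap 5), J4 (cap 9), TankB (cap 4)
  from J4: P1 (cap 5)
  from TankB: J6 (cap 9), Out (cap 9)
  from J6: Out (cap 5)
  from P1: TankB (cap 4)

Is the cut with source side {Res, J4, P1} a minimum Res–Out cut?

No — its capacity is 20, but the minimum cut has capacity 19.

Given cut capacity: 3 + 2 + 11 + 4 = 20.
Augment Res→Out: bottleneck 11, flow now 11.
Augment Res→TankB→Out: bottleneck 3, flow now 14.
Augment Res→J6→Out: bottleneck 2, flow now 16.
Augment Res→J4→P1→TankB→Out: bottleneck 3, flow now 19.
No augmenting path remains; maximum flow = 19.
In the residual graph, reachable from Res: {Res}.
Min-cut edges: Res→J4 (3), Res→TankB (3), Res→J6 (2), Res→Out (11); capacity 3 + 3 + 2 + 11 = 19.
Cut capacity 20 exceeds the max flow 19, so it is not minimum.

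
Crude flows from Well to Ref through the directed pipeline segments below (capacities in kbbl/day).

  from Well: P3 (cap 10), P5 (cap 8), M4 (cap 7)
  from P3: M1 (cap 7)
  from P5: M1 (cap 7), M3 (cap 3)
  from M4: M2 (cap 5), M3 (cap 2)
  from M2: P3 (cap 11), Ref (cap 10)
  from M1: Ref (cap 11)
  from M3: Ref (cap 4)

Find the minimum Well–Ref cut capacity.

Augment Well→P3→M1→Ref: bottleneck 7, flow now 7.
Augment Well→P5→M1→Ref: bottleneck 4, flow now 11.
Augment Well→P5→M3→Ref: bottleneck 3, flow now 14.
Augment Well→M4→M2→Ref: bottleneck 5, flow now 19.
Augment Well→M4→M3→Ref: bottleneck 1, flow now 20.
No augmenting path remains; maximum flow = 20.
By max-flow min-cut, the minimum cut capacity equals the max flow.
In the residual graph, reachable from Well: {Well, P3, P5, M4, M1, M3}.
Min-cut edges: M4→M2 (5), M1→Ref (11), M3→Ref (4); capacity 5 + 11 + 4 = 20.

20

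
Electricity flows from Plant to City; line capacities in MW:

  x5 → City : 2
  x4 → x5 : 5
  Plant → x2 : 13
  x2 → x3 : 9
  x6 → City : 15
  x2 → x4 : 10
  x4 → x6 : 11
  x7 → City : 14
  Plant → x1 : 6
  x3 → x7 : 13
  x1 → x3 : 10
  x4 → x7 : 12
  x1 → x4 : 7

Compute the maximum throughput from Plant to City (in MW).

19

Augment Plant→x1→x3→x7→City: bottleneck 6, flow now 6.
Augment Plant→x2→x3→x7→City: bottleneck 7, flow now 13.
Augment Plant→x2→x4→x5→City: bottleneck 2, flow now 15.
Augment Plant→x2→x4→x6→City: bottleneck 4, flow now 19.
No augmenting path remains; maximum flow = 19.
In the residual graph, reachable from Plant: {Plant}.
Min-cut edges: Plant→x1 (6), Plant→x2 (13); capacity 6 + 13 = 19.
This cut is saturated, so no flow can exceed 19.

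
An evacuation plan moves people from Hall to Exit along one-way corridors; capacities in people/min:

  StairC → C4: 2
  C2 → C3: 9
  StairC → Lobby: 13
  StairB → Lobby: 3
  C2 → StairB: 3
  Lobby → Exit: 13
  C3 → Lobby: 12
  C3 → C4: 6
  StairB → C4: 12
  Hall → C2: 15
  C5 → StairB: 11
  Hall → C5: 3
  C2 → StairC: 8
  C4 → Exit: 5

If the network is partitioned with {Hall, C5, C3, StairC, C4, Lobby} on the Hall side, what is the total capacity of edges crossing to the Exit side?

Edges leaving {Hall, C5, C3, StairC, C4, Lobby}: Hall→C2 (15), C5→StairB (11), C4→Exit (5), Lobby→Exit (13).
Cut capacity = 15 + 11 + 5 + 13 = 44.

44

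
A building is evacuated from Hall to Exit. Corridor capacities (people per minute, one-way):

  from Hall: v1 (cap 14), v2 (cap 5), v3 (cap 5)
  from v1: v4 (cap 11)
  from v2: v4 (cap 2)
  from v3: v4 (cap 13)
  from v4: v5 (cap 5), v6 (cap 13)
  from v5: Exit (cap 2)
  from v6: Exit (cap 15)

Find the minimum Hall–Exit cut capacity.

15

Augment Hall→v1→v4→v5→Exit: bottleneck 2, flow now 2.
Augment Hall→v1→v4→v6→Exit: bottleneck 9, flow now 11.
Augment Hall→v2→v4→v6→Exit: bottleneck 2, flow now 13.
Augment Hall→v3→v4→v6→Exit: bottleneck 2, flow now 15.
No augmenting path remains; maximum flow = 15.
By max-flow min-cut, the minimum cut capacity equals the max flow.
In the residual graph, reachable from Hall: {Hall, v1, v2, v3, v4, v5}.
Min-cut edges: v4→v6 (13), v5→Exit (2); capacity 13 + 2 = 15.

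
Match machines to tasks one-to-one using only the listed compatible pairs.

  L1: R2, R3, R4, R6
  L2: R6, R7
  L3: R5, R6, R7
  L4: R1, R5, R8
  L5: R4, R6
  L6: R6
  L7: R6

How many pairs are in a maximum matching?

6

Unit-capacity flow: source→left, listed edges, right→sink; max matching = max flow.
Augmenting path L1→R2 (+1); matched 1.
Augmenting path L2→R6 (+1); matched 2.
Augmenting path L3→R5 (+1); matched 3.
Augmenting path L4→R1 (+1); matched 4.
Augmenting path L5→R4 (+1); matched 5.
Augmenting path L6→R6→L2→R7 (+1); matched 6.
No augmenting path remains; maximum matching = 6.
König certificate: {L1, L2, L3, L4, L5, R6} is a vertex cover of size 6 (every listed pair touches it), so no matching can be larger.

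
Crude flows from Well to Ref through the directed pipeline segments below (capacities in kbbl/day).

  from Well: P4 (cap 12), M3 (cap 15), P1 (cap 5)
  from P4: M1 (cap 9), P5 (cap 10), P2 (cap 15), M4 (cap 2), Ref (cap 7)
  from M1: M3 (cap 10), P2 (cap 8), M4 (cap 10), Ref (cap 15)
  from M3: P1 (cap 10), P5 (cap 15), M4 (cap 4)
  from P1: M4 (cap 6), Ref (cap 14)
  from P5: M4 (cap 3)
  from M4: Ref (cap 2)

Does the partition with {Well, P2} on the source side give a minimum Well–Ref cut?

Given cut capacity: 12 + 15 + 5 = 32.
Augment Well→P4→Ref: bottleneck 7, flow now 7.
Augment Well→P1→Ref: bottleneck 5, flow now 12.
Augment Well→P4→M1→Ref: bottleneck 5, flow now 17.
Augment Well→M3→P1→Ref: bottleneck 9, flow now 26.
Augment Well→M3→M4→Ref: bottleneck 2, flow now 28.
No augmenting path remains; maximum flow = 28.
In the residual graph, reachable from Well: {Well, M3, P1, P5, M4}.
Min-cut edges: Well→P4 (12), P1→Ref (14), M4→Ref (2); capacity 12 + 14 + 2 = 28.
Cut capacity 32 exceeds the max flow 28, so it is not minimum.

No — its capacity is 32, but the minimum cut has capacity 28.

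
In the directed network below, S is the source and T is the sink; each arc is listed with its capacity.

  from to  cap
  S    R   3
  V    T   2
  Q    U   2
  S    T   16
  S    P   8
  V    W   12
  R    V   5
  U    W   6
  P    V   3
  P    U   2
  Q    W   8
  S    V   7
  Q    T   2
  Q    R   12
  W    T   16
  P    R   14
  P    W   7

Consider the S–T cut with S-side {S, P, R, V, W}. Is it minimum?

Given cut capacity: 16 + 2 + 2 + 16 = 36.
Augment S→T: bottleneck 16, flow now 16.
Augment S→V→T: bottleneck 2, flow now 18.
Augment S→P→W→T: bottleneck 7, flow now 25.
Augment S→V→W→T: bottleneck 5, flow now 30.
Augment S→P→U→W→T: bottleneck 1, flow now 31.
Augment S→R→V→W→T: bottleneck 3, flow now 34.
No augmenting path remains; maximum flow = 34.
In the residual graph, reachable from S: {S}.
Min-cut edges: S→P (8), S→R (3), S→V (7), S→T (16); capacity 8 + 3 + 7 + 16 = 34.
Cut capacity 36 exceeds the max flow 34, so it is not minimum.

No — its capacity is 36, but the minimum cut has capacity 34.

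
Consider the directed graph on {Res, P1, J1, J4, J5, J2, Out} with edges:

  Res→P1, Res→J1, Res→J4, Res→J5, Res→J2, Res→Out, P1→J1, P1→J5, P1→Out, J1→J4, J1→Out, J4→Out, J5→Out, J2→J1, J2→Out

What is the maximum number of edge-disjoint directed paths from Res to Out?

Assign every edge capacity 1; by Menger, the answer equals the max flow.
Path Res→Out (+1); total 1.
Path Res→P1→Out (+1); total 2.
Path Res→J1→Out (+1); total 3.
Path Res→J4→Out (+1); total 4.
Path Res→J5→Out (+1); total 5.
Path Res→J2→Out (+1); total 6.
No residual Res→Out path; max flow = 6.
Certifying cut of size 6: {Res→J1, Res→J2, Res→J4, Res→J5, Res→Out, Res→P1}.

6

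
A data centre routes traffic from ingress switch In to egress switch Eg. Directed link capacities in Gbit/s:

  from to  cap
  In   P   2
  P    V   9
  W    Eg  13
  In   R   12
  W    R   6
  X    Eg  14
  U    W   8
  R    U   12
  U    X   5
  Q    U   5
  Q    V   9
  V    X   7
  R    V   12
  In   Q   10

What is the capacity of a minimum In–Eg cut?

20

Augment In→P→V→X→Eg: bottleneck 2, flow now 2.
Augment In→Q→U→W→Eg: bottleneck 5, flow now 7.
Augment In→Q→V→X→Eg: bottleneck 5, flow now 12.
Augment In→R→U→W→Eg: bottleneck 3, flow now 15.
Augment In→R→U→X→Eg: bottleneck 5, flow now 20.
No augmenting path remains; maximum flow = 20.
By max-flow min-cut, the minimum cut capacity equals the max flow.
In the residual graph, reachable from In: {In, P, Q, R, U, V}.
Min-cut edges: U→W (8), U→X (5), V→X (7); capacity 8 + 5 + 7 = 20.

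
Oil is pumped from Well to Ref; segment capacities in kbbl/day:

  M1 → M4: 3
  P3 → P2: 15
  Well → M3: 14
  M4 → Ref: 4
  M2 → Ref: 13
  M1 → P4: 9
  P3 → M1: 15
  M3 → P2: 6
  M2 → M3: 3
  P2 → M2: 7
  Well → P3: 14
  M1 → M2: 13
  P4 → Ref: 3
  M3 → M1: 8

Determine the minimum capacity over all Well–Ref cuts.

19

Augment Well→M3→M1→M4→Ref: bottleneck 3, flow now 3.
Augment Well→M3→M1→M2→Ref: bottleneck 5, flow now 8.
Augment Well→M3→P2→M2→Ref: bottleneck 6, flow now 14.
Augment Well→P3→M1→M2→Ref: bottleneck 2, flow now 16.
Augment Well→P3→M1→P4→Ref: bottleneck 3, flow now 19.
No augmenting path remains; maximum flow = 19.
By max-flow min-cut, the minimum cut capacity equals the max flow.
In the residual graph, reachable from Well: {Well, M3, P3, M1, P2, M2, P4}.
Min-cut edges: M1→M4 (3), M2→Ref (13), P4→Ref (3); capacity 3 + 13 + 3 = 19.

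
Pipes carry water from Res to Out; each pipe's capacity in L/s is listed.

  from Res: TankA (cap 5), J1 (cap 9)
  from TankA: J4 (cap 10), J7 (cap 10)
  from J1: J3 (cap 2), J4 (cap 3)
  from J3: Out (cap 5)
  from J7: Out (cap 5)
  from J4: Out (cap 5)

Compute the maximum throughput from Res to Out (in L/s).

10

Augment Res→TankA→J7→Out: bottleneck 5, flow now 5.
Augment Res→J1→J3→Out: bottleneck 2, flow now 7.
Augment Res→J1→J4→Out: bottleneck 3, flow now 10.
No augmenting path remains; maximum flow = 10.
In the residual graph, reachable from Res: {Res, J1}.
Min-cut edges: Res→TankA (5), J1→J3 (2), J1→J4 (3); capacity 5 + 2 + 3 = 10.
This cut is saturated, so no flow can exceed 10.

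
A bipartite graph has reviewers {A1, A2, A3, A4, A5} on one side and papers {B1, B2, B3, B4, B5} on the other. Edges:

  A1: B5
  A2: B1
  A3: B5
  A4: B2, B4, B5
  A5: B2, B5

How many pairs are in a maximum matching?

Unit-capacity flow: source→left, listed edges, right→sink; max matching = max flow.
Augmenting path A1→B5 (+1); matched 1.
Augmenting path A2→B1 (+1); matched 2.
Augmenting path A4→B2 (+1); matched 3.
Augmenting path A5→B2→A4→B4 (+1); matched 4.
No augmenting path remains; maximum matching = 4.
König certificate: {A2, A4, A5, B5} is a vertex cover of size 4 (every listed pair touches it), so no matching can be larger.

4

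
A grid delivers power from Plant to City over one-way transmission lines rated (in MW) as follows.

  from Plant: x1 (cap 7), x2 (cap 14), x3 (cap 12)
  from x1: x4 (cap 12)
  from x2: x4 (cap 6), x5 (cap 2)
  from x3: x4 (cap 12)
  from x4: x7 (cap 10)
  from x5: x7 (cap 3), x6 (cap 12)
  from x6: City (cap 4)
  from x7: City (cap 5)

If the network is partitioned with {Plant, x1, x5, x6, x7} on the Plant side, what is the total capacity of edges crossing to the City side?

47

Edges leaving {Plant, x1, x5, x6, x7}: Plant→x2 (14), Plant→x3 (12), x1→x4 (12), x6→City (4), x7→City (5).
Cut capacity = 14 + 12 + 12 + 4 + 5 = 47.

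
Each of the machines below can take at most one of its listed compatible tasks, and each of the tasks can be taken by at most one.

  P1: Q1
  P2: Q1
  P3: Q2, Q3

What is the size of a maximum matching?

Unit-capacity flow: source→left, listed edges, right→sink; max matching = max flow.
Augmenting path P1→Q1 (+1); matched 1.
Augmenting path P3→Q2 (+1); matched 2.
No augmenting path remains; maximum matching = 2.
König certificate: {P3, Q1} is a vertex cover of size 2 (every listed pair touches it), so no matching can be larger.

2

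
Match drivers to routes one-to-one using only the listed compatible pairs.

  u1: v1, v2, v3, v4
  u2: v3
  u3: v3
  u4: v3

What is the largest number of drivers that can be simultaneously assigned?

Unit-capacity flow: source→left, listed edges, right→sink; max matching = max flow.
Augmenting path u1→v1 (+1); matched 1.
Augmenting path u2→v3 (+1); matched 2.
No augmenting path remains; maximum matching = 2.
König certificate: {u1, v3} is a vertex cover of size 2 (every listed pair touches it), so no matching can be larger.

2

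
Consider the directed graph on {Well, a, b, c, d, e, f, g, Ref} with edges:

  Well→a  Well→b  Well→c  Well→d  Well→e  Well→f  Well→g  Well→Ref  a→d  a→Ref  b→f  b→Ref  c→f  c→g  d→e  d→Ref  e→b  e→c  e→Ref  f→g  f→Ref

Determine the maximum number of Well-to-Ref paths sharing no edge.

Assign every edge capacity 1; by Menger, the answer equals the max flow.
Path Well→Ref (+1); total 1.
Path Well→a→Ref (+1); total 2.
Path Well→b→Ref (+1); total 3.
Path Well→d→Ref (+1); total 4.
Path Well→e→Ref (+1); total 5.
Path Well→f→Ref (+1); total 6.
No residual Well→Ref path; max flow = 6.
Certifying cut of size 6: {Well→Ref, Well→a, Well→b, Well→d, Well→e, f→Ref}.

6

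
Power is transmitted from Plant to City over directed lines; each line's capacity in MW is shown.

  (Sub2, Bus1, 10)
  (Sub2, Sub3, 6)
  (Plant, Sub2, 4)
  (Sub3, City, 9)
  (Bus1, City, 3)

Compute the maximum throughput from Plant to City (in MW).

4

Augment Plant→Sub2→Bus1→City: bottleneck 3, flow now 3.
Augment Plant→Sub2→Sub3→City: bottleneck 1, flow now 4.
No augmenting path remains; maximum flow = 4.
In the residual graph, reachable from Plant: {Plant}.
Min-cut edges: Plant→Sub2 (4); capacity 4 = 4.
This cut is saturated, so no flow can exceed 4.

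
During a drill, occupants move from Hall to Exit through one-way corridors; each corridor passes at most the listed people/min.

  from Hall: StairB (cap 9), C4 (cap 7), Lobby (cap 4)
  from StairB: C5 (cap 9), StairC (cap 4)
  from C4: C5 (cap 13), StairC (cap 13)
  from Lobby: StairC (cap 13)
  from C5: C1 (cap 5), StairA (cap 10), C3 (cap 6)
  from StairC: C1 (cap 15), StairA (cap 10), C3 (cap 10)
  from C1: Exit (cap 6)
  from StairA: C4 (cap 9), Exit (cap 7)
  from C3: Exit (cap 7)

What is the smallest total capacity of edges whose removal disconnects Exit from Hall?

20

Augment Hall→StairB→C5→C1→Exit: bottleneck 5, flow now 5.
Augment Hall→StairB→C5→StairA→Exit: bottleneck 4, flow now 9.
Augment Hall→C4→C5→StairA→Exit: bottleneck 3, flow now 12.
Augment Hall→C4→C5→C3→Exit: bottleneck 4, flow now 16.
Augment Hall→Lobby→StairC→C1→Exit: bottleneck 1, flow now 17.
Augment Hall→Lobby→StairC→C3→Exit: bottleneck 3, flow now 20.
No augmenting path remains; maximum flow = 20.
By max-flow min-cut, the minimum cut capacity equals the max flow.
In the residual graph, reachable from Hall: {Hall}.
Min-cut edges: Hall→StairB (9), Hall→C4 (7), Hall→Lobby (4); capacity 9 + 7 + 4 = 20.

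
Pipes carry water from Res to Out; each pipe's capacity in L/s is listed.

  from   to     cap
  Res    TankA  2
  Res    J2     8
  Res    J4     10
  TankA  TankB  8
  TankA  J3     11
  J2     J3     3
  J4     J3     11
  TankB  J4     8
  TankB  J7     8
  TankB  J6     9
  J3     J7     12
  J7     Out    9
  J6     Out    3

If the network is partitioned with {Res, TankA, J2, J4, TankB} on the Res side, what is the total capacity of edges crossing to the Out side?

Edges leaving {Res, TankA, J2, J4, TankB}: TankA→J3 (11), J2→J3 (3), J4→J3 (11), TankB→J7 (8), TankB→J6 (9).
Cut capacity = 11 + 3 + 11 + 8 + 9 = 42.

42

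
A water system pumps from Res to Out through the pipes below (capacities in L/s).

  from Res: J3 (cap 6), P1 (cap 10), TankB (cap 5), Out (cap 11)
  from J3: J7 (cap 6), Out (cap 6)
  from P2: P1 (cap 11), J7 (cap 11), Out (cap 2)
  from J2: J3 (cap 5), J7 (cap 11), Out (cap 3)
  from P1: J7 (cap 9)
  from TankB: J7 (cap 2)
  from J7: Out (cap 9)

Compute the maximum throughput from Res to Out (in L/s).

26

Augment Res→Out: bottleneck 11, flow now 11.
Augment Res→J3→Out: bottleneck 6, flow now 17.
Augment Res→P1→J7→Out: bottleneck 9, flow now 26.
No augmenting path remains; maximum flow = 26.
In the residual graph, reachable from Res: {Res, P1, TankB, J7}.
Min-cut edges: Res→J3 (6), Res→Out (11), J7→Out (9); capacity 6 + 11 + 9 = 26.
This cut is saturated, so no flow can exceed 26.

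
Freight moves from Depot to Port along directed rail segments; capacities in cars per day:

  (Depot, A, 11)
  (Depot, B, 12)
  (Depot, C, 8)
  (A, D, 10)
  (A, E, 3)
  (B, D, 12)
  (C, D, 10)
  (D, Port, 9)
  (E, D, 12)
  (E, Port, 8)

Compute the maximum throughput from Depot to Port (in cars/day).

12

Augment Depot→A→D→Port: bottleneck 9, flow now 9.
Augment Depot→A→E→Port: bottleneck 2, flow now 11.
Augment Depot→B→D→A→E→Port: bottleneck 1, flow now 12. (uses reverse residual edge)
No augmenting path remains; maximum flow = 12.
In the residual graph, reachable from Depot: {Depot, A, B, C, D}.
Min-cut edges: A→E (3), D→Port (9); capacity 3 + 9 = 12.
This cut is saturated, so no flow can exceed 12.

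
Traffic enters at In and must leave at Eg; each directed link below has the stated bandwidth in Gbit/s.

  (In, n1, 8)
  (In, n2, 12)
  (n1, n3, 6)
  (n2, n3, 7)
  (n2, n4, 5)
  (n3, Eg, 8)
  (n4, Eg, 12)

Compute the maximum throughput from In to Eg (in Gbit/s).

13

Augment In→n1→n3→Eg: bottleneck 6, flow now 6.
Augment In→n2→n3→Eg: bottleneck 2, flow now 8.
Augment In→n2→n4→Eg: bottleneck 5, flow now 13.
No augmenting path remains; maximum flow = 13.
In the residual graph, reachable from In: {In, n1, n2, n3}.
Min-cut edges: n2→n4 (5), n3→Eg (8); capacity 5 + 8 = 13.
This cut is saturated, so no flow can exceed 13.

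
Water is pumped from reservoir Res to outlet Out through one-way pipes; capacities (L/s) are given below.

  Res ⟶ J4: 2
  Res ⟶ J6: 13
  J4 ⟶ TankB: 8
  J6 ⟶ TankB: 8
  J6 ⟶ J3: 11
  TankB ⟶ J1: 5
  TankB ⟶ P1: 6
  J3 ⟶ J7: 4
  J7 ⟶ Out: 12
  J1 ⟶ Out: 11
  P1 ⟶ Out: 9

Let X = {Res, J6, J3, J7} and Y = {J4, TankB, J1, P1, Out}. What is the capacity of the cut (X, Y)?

22

Edges leaving {Res, J6, J3, J7}: Res→J4 (2), J6→TankB (8), J7→Out (12).
Cut capacity = 2 + 8 + 12 = 22.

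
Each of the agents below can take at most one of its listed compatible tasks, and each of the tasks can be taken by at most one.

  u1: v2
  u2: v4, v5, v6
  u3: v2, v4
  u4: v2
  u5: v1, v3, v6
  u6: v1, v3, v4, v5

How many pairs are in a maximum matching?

5

Unit-capacity flow: source→left, listed edges, right→sink; max matching = max flow.
Augmenting path u1→v2 (+1); matched 1.
Augmenting path u2→v4 (+1); matched 2.
Augmenting path u5→v1 (+1); matched 3.
Augmenting path u6→v3 (+1); matched 4.
Augmenting path u3→v4→u2→v5 (+1); matched 5.
No augmenting path remains; maximum matching = 5.
König certificate: {u2, u3, u5, u6, v2} is a vertex cover of size 5 (every listed pair touches it), so no matching can be larger.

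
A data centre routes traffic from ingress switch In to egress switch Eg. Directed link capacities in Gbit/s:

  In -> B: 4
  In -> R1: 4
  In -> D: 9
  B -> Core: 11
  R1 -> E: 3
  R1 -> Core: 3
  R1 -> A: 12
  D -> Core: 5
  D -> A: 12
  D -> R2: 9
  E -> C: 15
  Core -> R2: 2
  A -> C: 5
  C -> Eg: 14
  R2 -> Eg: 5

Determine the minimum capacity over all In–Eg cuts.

13

Augment In→D→R2→Eg: bottleneck 5, flow now 5.
Augment In→R1→E→C→Eg: bottleneck 3, flow now 8.
Augment In→R1→A→C→Eg: bottleneck 1, flow now 9.
Augment In→D→A→C→Eg: bottleneck 4, flow now 13.
No augmenting path remains; maximum flow = 13.
By max-flow min-cut, the minimum cut capacity equals the max flow.
In the residual graph, reachable from In: {In, B, R1, D, Core, A, R2}.
Min-cut edges: R1→E (3), A→C (5), R2→Eg (5); capacity 3 + 5 + 5 = 13.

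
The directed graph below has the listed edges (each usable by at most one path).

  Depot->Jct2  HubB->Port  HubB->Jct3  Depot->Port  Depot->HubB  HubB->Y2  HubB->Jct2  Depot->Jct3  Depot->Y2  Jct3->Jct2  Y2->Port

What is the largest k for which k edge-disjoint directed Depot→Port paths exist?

3

Assign every edge capacity 1; by Menger, the answer equals the max flow.
Path Depot→Port (+1); total 1.
Path Depot→HubB→Port (+1); total 2.
Path Depot→Y2→Port (+1); total 3.
No residual Depot→Port path; max flow = 3.
Certifying cut of size 3: {Depot→HubB, Depot→Port, Depot→Y2}.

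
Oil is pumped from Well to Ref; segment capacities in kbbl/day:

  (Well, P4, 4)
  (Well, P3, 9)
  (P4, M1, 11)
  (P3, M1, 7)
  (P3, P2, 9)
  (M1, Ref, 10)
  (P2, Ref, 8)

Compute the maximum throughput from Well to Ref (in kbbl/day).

Augment Well→P4→M1→Ref: bottleneck 4, flow now 4.
Augment Well→P3→M1→Ref: bottleneck 6, flow now 10.
Augment Well→P3→P2→Ref: bottleneck 3, flow now 13.
No augmenting path remains; maximum flow = 13.
In the residual graph, reachable from Well: {Well}.
Min-cut edges: Well→P4 (4), Well→P3 (9); capacity 4 + 9 = 13.
This cut is saturated, so no flow can exceed 13.

13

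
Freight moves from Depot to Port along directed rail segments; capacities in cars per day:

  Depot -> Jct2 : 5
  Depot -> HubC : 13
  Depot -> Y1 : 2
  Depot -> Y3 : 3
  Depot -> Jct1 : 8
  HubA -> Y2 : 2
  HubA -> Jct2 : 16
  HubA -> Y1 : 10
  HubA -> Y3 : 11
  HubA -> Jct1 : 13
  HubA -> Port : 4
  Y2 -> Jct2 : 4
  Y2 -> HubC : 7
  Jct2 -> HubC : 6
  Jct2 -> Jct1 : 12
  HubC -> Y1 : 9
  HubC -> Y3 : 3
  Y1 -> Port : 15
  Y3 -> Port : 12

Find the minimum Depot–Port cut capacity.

17

Augment Depot→Y1→Port: bottleneck 2, flow now 2.
Augment Depot→Y3→Port: bottleneck 3, flow now 5.
Augment Depot→HubC→Y1→Port: bottleneck 9, flow now 14.
Augment Depot→HubC→Y3→Port: bottleneck 3, flow now 17.
No augmenting path remains; maximum flow = 17.
By max-flow min-cut, the minimum cut capacity equals the max flow.
In the residual graph, reachable from Depot: {Depot, Jct2, HubC, Jct1}.
Min-cut edges: Depot→Y1 (2), Depot→Y3 (3), HubC→Y1 (9), HubC→Y3 (3); capacity 2 + 3 + 9 + 3 = 17.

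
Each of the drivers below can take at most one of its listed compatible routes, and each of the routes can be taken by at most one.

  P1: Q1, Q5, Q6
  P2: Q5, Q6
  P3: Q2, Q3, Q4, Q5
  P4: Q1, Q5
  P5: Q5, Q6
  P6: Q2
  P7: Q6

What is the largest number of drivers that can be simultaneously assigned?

5

Unit-capacity flow: source→left, listed edges, right→sink; max matching = max flow.
Augmenting path P1→Q1 (+1); matched 1.
Augmenting path P2→Q5 (+1); matched 2.
Augmenting path P3→Q2 (+1); matched 3.
Augmenting path P5→Q6 (+1); matched 4.
Augmenting path P6→Q2→P3→Q3 (+1); matched 5.
No augmenting path remains; maximum matching = 5.
König certificate: {P3, P6, Q1, Q5, Q6} is a vertex cover of size 5 (every listed pair touches it), so no matching can be larger.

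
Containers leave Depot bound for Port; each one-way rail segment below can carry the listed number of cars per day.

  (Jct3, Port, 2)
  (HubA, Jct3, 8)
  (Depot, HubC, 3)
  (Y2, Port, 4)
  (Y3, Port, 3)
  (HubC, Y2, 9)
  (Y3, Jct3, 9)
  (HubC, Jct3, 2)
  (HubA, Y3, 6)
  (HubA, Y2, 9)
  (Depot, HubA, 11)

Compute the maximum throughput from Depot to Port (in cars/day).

Augment Depot→HubC→Jct3→Port: bottleneck 2, flow now 2.
Augment Depot→HubC→Y2→Port: bottleneck 1, flow now 3.
Augment Depot→HubA→Y3→Port: bottleneck 3, flow now 6.
Augment Depot→HubA→Y2→Port: bottleneck 3, flow now 9.
No augmenting path remains; maximum flow = 9.
In the residual graph, reachable from Depot: {Depot, HubC, HubA, Y3, Jct3, Y2}.
Min-cut edges: Y3→Port (3), Jct3→Port (2), Y2→Port (4); capacity 3 + 2 + 4 = 9.
This cut is saturated, so no flow can exceed 9.

9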